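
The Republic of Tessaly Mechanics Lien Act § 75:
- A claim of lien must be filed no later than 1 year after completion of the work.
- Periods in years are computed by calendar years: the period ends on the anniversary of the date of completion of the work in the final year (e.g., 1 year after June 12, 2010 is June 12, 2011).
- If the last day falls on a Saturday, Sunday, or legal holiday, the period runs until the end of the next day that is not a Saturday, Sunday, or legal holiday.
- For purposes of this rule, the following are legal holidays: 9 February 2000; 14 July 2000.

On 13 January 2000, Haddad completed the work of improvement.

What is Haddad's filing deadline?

January 15, 2001

1 year after 13 January 2000 is January 13, 2001.
January 13, 2001 is Saturday; January 14, 2001 is Sunday. The next qualifying day is January 15, 2001.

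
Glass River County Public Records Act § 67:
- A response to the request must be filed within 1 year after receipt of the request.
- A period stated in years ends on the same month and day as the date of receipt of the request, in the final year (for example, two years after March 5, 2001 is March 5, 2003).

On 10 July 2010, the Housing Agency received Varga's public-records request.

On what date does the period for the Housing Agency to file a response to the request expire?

1 year after 10 July 2010 is July 10, 2011.

July 10, 2011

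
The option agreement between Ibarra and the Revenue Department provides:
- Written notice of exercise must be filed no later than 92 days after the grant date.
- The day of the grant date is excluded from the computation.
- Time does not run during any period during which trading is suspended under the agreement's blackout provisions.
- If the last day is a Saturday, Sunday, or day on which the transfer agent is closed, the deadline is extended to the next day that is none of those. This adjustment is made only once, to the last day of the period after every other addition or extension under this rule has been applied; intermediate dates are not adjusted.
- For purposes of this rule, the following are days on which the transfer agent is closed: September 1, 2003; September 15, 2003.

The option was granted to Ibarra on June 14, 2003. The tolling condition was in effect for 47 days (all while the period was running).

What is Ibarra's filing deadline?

October 31, 2003

92 days after June 14, 2003 is September 14, 2003.
Tolling adds 47 days: September 14, 2003 + 47 days = October 31, 2003.
October 31, 2003 is a Friday and not a day on which the transfer agent is closed, so no extension applies.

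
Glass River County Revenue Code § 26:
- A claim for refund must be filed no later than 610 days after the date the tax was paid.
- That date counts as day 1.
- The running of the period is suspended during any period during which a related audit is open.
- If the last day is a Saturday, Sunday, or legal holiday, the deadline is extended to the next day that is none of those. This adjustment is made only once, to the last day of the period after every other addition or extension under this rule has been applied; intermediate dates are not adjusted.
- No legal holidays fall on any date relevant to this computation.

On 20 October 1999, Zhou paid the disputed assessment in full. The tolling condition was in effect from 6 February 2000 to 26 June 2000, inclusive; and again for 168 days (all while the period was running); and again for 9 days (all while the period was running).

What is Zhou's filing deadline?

May 6, 2002

Counting 20 October 1999 as day 1, day 610 is June 20, 2001.
From February 6, 2000 through June 26, 2000 inclusive is 142 days; tolling adds 142 days: June 20, 2001 + 142 days = November 9, 2001.
Tolling adds 168 days: November 9, 2001 + 168 days = April 26, 2002.
Tolling adds 9 days: April 26, 2002 + 9 days = May 5, 2002.
May 5, 2002 is Sunday. The next qualifying day is May 6, 2002.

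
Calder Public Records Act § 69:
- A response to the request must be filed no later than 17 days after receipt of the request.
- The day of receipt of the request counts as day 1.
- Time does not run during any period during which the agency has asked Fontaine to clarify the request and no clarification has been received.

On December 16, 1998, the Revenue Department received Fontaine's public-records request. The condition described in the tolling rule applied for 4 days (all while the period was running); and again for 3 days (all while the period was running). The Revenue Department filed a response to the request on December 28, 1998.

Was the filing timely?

Counting December 16, 1998 as day 1, day 17 is January 1, 1999.
Tolling adds 4 days: January 1, 1999 + 4 days = January 5, 1999.
Tolling adds 3 days: January 5, 1999 + 3 days = January 8, 1999.
The deadline is January 8, 1999; the filing on December 28, 1998 is on or before that date.

Yes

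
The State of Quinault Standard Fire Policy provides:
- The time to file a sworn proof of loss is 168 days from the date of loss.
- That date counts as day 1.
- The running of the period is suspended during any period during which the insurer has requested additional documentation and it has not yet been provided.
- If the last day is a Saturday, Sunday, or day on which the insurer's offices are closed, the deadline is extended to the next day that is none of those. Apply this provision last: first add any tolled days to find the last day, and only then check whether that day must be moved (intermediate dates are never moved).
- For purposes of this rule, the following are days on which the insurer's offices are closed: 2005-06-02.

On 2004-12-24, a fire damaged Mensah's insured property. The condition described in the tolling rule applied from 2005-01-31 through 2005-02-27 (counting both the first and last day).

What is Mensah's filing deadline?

July 7, 2005

Counting 2004-12-24 as day 1, day 168 is June 9, 2005.
From January 31, 2005 through February 27, 2005 inclusive is 28 days; tolling adds 28 days: June 9, 2005 + 28 days = July 7, 2005.
July 7, 2005 is a Thursday and not a day on which the insurer's offices are closed, so no extension applies.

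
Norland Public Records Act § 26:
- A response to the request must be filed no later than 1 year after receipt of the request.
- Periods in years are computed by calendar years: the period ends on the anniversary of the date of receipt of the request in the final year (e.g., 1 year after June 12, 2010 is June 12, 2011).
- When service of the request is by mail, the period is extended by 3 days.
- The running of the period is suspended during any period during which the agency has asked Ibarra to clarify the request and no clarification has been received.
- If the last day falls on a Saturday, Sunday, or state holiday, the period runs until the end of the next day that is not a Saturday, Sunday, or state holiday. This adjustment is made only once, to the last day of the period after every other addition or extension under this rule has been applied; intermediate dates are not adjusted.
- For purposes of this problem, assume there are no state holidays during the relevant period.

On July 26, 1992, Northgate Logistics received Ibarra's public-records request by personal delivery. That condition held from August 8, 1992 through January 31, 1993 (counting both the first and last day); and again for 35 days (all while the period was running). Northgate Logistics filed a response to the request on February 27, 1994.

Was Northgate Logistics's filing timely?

No

1 year after July 26, 1992 is July 26, 1993.
Service was not by mail, so no mail extension applies.
From August 8, 1992 through January 31, 1993 inclusive is 177 days; tolling adds 177 days: July 26, 1993 + 177 days = January 19, 1994.
Tolling adds 35 days: January 19, 1994 + 35 days = February 23, 1994.
February 23, 1994 is a Wednesday and not a state holiday, so no extension applies.
The deadline is February 23, 1994; the filing on February 27, 1994 is after that date.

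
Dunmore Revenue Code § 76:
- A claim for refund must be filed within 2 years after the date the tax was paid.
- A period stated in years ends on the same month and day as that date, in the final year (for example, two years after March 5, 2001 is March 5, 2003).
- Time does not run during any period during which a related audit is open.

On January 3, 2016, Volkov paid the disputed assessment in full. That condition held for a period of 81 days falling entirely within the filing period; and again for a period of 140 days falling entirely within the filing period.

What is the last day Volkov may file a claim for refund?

2 years after January 3, 2016 is January 3, 2018.
Tolling adds 81 days: January 3, 2018 + 81 days = March 25, 2018.
Tolling adds 140 days: March 25, 2018 + 140 days = August 12, 2018.

August 12, 2018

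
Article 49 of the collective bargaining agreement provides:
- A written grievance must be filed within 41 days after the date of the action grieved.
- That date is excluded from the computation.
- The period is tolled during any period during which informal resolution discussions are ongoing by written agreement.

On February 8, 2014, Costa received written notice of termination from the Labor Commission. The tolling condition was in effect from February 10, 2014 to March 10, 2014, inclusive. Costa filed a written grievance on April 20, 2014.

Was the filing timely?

41 days after February 8, 2014 is March 21, 2014.
From February 10, 2014 through March 10, 2014 inclusive is 29 days; tolling adds 29 days: March 21, 2014 + 29 days = April 19, 2014.
The deadline is April 19, 2014; the filing on April 20, 2014 is after that date.

No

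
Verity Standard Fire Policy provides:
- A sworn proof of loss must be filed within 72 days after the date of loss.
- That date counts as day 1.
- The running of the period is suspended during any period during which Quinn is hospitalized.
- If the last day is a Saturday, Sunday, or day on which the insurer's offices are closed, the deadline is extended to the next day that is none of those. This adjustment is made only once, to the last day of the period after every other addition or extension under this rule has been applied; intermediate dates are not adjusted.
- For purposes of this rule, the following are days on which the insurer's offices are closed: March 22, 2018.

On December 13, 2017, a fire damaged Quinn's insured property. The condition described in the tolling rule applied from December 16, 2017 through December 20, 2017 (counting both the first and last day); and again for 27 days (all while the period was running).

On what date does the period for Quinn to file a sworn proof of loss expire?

March 26, 2018

Counting December 13, 2017 as day 1, day 72 is February 22, 2018.
From December 16, 2017 through December 20, 2017 inclusive is 5 days; tolling adds 5 days: February 22, 2018 + 5 days = February 27, 2018.
Tolling adds 27 days: February 27, 2018 + 27 days = March 26, 2018.
March 26, 2018 is a Monday and not a day on which the insurer's offices are closed, so no extension applies.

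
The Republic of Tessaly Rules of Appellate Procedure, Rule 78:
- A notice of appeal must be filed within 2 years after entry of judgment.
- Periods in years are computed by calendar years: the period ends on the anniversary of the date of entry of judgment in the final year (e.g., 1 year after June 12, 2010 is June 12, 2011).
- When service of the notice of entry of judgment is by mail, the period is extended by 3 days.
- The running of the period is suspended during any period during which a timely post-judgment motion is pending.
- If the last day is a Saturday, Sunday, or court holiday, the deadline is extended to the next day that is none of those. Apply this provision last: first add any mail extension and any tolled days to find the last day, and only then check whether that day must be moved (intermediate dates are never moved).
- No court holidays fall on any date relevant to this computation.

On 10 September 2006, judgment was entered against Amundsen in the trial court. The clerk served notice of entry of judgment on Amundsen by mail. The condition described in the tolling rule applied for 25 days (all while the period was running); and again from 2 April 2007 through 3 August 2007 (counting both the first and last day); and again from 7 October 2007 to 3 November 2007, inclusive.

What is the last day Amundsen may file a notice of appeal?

March 9, 2009

2 years after 10 September 2006 is September 10, 2008.
Service was by mail, adding 3 days: September 10, 2008 + 3 days = September 13, 2008.
Tolling adds 25 days: September 13, 2008 + 25 days = October 8, 2008.
From April 2, 2007 through August 3, 2007 inclusive is 124 days; tolling adds 124 days: October 8, 2008 + 124 days = February 9, 2009.
From October 7, 2007 through November 3, 2007 inclusive is 28 days; tolling adds 28 days: February 9, 2009 + 28 days = March 9, 2009.
March 9, 2009 is a Monday and not a court holiday, so no extension applies.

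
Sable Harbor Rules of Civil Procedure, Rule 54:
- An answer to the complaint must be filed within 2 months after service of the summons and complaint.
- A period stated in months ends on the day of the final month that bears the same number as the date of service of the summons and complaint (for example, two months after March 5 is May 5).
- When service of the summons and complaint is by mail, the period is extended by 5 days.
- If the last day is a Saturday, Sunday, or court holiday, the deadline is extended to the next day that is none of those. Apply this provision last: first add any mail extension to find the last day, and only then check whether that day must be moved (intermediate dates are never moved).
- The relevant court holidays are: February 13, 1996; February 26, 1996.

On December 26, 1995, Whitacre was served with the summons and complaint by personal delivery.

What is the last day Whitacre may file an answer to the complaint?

February 27, 1996

2 months after December 26, 1995 is February 26, 1996.
Service was not by mail, so no mail extension applies.
February 26, 1996 is a listed holiday. The next qualifying day is February 27, 1996.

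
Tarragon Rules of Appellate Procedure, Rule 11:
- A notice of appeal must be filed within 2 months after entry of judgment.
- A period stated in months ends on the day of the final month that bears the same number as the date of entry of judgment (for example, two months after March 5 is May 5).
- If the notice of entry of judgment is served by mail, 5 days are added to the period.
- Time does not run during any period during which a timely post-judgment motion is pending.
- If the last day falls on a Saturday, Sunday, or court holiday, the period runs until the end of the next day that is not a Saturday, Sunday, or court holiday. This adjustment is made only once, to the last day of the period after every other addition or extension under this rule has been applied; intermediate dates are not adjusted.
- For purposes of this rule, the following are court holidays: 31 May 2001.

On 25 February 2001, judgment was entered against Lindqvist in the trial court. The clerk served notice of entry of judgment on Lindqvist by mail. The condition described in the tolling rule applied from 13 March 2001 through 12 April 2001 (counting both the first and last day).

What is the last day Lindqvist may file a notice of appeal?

2 months after 25 February 2001 is April 25, 2001.
Service was by mail, adding 5 days: April 25, 2001 + 5 days = April 30, 2001.
From March 13, 2001 through April 12, 2001 inclusive is 31 days; tolling adds 31 days: April 30, 2001 + 31 days = May 31, 2001.
May 31, 2001 is a listed holiday. The next qualifying day is June 1, 2001.

June 1, 2001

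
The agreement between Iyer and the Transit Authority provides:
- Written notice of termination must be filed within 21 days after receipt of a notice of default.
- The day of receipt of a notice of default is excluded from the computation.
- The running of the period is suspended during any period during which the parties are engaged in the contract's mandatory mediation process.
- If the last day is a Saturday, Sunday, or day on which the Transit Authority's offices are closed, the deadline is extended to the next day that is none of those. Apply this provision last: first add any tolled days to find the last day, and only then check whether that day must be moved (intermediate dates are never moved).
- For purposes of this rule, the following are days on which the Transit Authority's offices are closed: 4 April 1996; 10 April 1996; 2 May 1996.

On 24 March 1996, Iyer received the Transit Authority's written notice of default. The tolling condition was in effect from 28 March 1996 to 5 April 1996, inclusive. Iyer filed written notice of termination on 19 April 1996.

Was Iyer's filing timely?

21 days after 24 March 1996 is April 14, 1996.
From March 28, 1996 through April 5, 1996 inclusive is 9 days; tolling adds 9 days: April 14, 1996 + 9 days = April 23, 1996.
April 23, 1996 is a Tuesday and not a day on which the Transit Authority's offices are closed, so no extension applies.
The deadline is April 23, 1996; the filing on April 19, 1996 is on or before that date.

Yes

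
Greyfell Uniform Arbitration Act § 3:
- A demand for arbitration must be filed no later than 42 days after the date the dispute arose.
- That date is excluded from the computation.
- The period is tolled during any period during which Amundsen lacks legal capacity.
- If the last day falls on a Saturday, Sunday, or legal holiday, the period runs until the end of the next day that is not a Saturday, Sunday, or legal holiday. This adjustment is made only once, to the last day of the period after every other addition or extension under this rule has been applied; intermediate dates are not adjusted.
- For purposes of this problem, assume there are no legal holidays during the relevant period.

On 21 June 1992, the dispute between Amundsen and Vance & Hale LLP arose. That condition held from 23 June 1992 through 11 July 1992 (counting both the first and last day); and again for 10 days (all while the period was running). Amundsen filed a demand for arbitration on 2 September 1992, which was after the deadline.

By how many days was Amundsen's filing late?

2 days

42 days after 21 June 1992 is August 2, 1992.
From June 23, 1992 through July 11, 1992 inclusive is 19 days; tolling adds 19 days: August 2, 1992 + 19 days = August 21, 1992.
Tolling adds 10 days: August 21, 1992 + 10 days = August 31, 1992.
August 31, 1992 is a Monday and not a legal holiday, so no extension applies.
The deadline is August 31, 1992; from August 31, 1992 to September 2, 1992 is 2 days.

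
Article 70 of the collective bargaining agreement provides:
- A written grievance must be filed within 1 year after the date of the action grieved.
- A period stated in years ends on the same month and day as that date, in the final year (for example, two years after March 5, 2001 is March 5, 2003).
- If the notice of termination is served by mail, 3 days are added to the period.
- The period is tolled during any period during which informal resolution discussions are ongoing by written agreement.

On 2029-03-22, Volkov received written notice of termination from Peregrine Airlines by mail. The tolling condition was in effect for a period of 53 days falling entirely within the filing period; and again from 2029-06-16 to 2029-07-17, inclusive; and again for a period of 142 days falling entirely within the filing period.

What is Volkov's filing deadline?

November 7, 2030

1 year after 2029-03-22 is March 22, 2030.
Service was by mail, adding 3 days: March 22, 2030 + 3 days = March 25, 2030.
Tolling adds 53 days: March 25, 2030 + 53 days = May 17, 2030.
From June 16, 2029 through July 17, 2029 inclusive is 32 days; tolling adds 32 days: May 17, 2030 + 32 days = June 18, 2030.
Tolling adds 142 days: June 18, 2030 + 142 days = November 7, 2030.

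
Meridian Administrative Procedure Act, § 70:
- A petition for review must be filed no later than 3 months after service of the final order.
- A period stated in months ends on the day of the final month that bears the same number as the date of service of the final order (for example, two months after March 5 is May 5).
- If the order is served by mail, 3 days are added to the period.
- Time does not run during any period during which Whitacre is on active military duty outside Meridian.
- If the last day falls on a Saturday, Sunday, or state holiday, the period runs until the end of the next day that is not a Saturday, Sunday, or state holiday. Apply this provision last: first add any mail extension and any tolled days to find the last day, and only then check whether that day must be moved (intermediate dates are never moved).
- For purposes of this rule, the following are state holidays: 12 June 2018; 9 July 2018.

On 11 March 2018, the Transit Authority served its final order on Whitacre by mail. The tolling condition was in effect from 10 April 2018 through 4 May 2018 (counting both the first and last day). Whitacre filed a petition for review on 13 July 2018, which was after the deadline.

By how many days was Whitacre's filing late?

3 months after 11 March 2018 is June 11, 2018.
Service was by mail, adding 3 days: June 11, 2018 + 3 days = June 14, 2018.
From April 10, 2018 through May 4, 2018 inclusive is 25 days; tolling adds 25 days: June 14, 2018 + 25 days = July 9, 2018.
July 9, 2018 is a listed holiday. The next qualifying day is July 10, 2018.
The deadline is July 10, 2018; from July 10, 2018 to July 13, 2018 is 3 days.

3 days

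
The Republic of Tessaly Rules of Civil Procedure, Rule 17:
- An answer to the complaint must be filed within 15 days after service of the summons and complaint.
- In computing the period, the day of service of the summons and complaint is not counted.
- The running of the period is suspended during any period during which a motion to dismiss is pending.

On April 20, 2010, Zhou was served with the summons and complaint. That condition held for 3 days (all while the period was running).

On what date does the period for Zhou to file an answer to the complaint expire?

May 8, 2010

15 days after April 20, 2010 is May 5, 2010.
Tolling adds 3 days: May 5, 2010 + 3 days = May 8, 2010.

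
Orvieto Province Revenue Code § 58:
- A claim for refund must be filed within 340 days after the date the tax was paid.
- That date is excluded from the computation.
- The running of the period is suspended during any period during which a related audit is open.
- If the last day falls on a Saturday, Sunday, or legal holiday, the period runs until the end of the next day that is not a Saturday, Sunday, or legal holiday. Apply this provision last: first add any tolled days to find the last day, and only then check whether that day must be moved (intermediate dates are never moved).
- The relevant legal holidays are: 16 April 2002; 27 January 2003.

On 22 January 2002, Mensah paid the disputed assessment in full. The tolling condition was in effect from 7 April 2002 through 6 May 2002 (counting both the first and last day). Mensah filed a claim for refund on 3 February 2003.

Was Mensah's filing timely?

340 days after 22 January 2002 is December 28, 2002.
From April 7, 2002 through May 6, 2002 inclusive is 30 days; tolling adds 30 days: December 28, 2002 + 30 days = January 27, 2003.
January 27, 2003 is a listed holiday. The next qualifying day is January 28, 2003.
The deadline is January 28, 2003; the filing on February 3, 2003 is after that date.

No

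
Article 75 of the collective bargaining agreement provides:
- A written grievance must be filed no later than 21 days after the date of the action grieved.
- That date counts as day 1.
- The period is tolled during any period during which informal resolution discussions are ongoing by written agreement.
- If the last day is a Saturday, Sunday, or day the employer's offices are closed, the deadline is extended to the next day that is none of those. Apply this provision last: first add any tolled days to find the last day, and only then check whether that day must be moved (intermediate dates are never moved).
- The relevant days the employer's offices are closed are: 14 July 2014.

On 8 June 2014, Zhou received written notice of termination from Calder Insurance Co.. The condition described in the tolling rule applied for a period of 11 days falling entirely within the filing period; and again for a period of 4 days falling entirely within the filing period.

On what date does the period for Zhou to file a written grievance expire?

Counting 8 June 2014 as day 1, day 21 is June 28, 2014.
Tolling adds 11 days: June 28, 2014 + 11 days = July 9, 2014.
Tolling adds 4 days: July 9, 2014 + 4 days = July 13, 2014.
July 13, 2014 is Sunday; July 14, 2014 is a listed holiday. The next qualifying day is July 15, 2014.

July 15, 2014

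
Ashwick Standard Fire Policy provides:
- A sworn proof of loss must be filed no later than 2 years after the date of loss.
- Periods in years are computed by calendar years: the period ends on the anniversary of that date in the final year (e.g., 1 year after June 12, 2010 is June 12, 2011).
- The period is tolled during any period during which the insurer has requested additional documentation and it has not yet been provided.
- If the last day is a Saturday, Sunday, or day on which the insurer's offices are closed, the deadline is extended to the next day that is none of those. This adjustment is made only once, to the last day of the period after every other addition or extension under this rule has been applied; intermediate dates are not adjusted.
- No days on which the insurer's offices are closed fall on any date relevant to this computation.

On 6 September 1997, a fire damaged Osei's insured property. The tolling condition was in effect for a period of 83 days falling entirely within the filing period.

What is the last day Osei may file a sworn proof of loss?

November 29, 1999

2 years after 6 September 1997 is September 6, 1999.
Tolling adds 83 days: September 6, 1999 + 83 days = November 28, 1999.
November 28, 1999 is Sunday. The next qualifying day is November 29, 1999.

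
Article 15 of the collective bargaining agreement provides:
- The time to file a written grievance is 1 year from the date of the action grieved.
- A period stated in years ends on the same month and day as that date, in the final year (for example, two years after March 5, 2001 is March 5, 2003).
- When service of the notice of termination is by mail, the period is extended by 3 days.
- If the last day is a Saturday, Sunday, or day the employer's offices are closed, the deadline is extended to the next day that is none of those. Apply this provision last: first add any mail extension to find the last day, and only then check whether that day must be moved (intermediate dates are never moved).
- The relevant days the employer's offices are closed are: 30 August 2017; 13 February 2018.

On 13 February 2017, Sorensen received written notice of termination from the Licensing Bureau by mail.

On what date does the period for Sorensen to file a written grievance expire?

February 16, 2018

1 year after 13 February 2017 is February 13, 2018.
Service was by mail, adding 3 days: February 13, 2018 + 3 days = February 16, 2018.
February 16, 2018 is a Friday and not a day the employer's offices are closed, so no extension applies.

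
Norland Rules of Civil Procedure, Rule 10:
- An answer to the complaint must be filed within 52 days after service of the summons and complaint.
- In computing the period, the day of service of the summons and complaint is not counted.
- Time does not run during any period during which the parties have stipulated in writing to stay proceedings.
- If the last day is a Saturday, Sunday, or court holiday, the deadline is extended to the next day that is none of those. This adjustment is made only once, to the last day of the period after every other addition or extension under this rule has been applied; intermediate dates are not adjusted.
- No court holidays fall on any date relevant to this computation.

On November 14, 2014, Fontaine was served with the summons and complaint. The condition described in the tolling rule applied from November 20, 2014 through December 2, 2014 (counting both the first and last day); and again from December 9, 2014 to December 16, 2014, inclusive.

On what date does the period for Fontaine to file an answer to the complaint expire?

52 days after November 14, 2014 is January 5, 2015.
From November 20, 2014 through December 2, 2014 inclusive is 13 days; tolling adds 13 days: January 5, 2015 + 13 days = January 18, 2015.
From December 9, 2014 through December 16, 2014 inclusive is 8 days; tolling adds 8 days: January 18, 2015 + 8 days = January 26, 2015.
January 26, 2015 is a Monday and not a court holiday, so no extension applies.

January 26, 2015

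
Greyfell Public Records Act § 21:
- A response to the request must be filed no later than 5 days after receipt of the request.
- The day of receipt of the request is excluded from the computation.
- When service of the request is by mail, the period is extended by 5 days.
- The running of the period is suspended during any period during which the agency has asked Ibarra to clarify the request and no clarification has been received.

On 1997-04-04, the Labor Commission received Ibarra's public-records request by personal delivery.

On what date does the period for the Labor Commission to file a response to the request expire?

April 9, 1997

5 days after 1997-04-04 is April 9, 1997.
Service was not by mail, so no mail extension applies.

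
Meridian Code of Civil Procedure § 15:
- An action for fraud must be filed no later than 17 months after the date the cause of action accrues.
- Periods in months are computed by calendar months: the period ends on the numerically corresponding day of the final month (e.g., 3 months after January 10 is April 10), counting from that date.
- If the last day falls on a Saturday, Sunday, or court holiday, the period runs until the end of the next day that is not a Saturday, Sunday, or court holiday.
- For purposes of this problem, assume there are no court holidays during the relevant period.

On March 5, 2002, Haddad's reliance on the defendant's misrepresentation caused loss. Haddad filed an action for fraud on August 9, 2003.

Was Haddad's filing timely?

17 months after March 5, 2002 is August 5, 2003.
August 5, 2003 is a Tuesday and not a court holiday, so no extension applies.
The deadline is August 5, 2003; the filing on August 9, 2003 is after that date.

No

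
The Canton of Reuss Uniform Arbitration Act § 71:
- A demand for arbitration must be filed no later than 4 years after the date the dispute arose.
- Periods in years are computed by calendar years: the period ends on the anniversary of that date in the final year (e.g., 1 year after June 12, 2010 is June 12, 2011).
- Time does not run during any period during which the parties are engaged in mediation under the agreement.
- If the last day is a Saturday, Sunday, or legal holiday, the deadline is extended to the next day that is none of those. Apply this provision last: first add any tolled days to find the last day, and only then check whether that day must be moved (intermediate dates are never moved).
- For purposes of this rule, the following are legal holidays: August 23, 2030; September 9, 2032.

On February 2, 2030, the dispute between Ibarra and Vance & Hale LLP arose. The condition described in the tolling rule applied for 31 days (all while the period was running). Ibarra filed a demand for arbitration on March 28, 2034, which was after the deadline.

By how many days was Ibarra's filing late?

4 years after February 2, 2030 is February 2, 2034.
Tolling adds 31 days: February 2, 2034 + 31 days = March 5, 2034.
March 5, 2034 is Sunday. The next qualifying day is March 6, 2034.
The deadline is March 6, 2034; from March 6, 2034 to March 28, 2034 is 22 days.

22 days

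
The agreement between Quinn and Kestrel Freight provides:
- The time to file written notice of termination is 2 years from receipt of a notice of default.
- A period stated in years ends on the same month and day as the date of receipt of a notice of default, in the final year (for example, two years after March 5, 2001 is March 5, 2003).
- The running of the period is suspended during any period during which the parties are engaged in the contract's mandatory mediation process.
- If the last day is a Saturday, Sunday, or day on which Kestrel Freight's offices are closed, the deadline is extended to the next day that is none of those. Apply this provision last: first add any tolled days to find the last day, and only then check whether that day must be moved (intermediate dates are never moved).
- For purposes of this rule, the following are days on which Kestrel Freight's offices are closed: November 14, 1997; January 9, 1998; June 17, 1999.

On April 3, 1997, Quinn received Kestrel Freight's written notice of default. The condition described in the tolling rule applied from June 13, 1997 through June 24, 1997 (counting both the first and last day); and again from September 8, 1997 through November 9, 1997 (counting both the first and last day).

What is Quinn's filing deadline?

June 18, 1999

2 years after April 3, 1997 is April 3, 1999.
From June 13, 1997 through June 24, 1997 inclusive is 12 days; tolling adds 12 days: April 3, 1999 + 12 days = April 15, 1999.
From September 8, 1997 through November 9, 1997 inclusive is 63 days; tolling adds 63 days: April 15, 1999 + 63 days = June 17, 1999.
June 17, 1999 is a listed holiday. The next qualifying day is June 18, 1999.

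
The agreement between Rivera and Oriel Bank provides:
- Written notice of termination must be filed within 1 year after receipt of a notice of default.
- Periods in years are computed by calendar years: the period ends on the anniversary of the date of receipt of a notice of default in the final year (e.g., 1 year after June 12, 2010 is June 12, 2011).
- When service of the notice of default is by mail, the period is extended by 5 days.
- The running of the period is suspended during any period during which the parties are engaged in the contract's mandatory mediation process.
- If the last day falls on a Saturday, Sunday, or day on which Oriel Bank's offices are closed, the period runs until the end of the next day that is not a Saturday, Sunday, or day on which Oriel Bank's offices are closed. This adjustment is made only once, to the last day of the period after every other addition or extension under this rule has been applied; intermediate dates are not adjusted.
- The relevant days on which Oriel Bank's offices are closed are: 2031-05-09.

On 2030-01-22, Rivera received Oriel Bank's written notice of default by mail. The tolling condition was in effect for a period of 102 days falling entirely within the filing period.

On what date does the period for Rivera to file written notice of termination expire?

1 year after 2030-01-22 is January 22, 2031.
Service was by mail, adding 5 days: January 22, 2031 + 5 days = January 27, 2031.
Tolling adds 102 days: January 27, 2031 + 102 days = May 9, 2031.
May 9, 2031 is a listed holiday; May 10, 2031 is Saturday; May 11, 2031 is Sunday. The next qualifying day is May 12, 2031.

May 12, 2031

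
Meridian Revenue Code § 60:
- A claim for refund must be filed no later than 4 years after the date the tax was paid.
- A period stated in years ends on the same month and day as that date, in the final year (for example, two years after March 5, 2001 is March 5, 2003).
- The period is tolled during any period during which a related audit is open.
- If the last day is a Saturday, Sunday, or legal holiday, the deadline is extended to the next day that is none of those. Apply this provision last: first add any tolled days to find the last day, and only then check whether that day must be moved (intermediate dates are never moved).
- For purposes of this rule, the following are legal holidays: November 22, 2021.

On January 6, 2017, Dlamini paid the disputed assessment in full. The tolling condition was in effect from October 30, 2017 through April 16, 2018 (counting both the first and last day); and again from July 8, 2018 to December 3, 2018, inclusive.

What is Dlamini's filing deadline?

November 23, 2021

4 years after January 6, 2017 is January 6, 2021.
From October 30, 2017 through April 16, 2018 inclusive is 169 days; tolling adds 169 days: January 6, 2021 + 169 days = June 24, 2021.
From July 8, 2018 through December 3, 2018 inclusive is 149 days; tolling adds 149 days: June 24, 2021 + 149 days = November 20, 2021.
November 20, 2021 is Saturday; November 21, 2021 is Sunday; November 22, 2021 is a listed holiday. The next qualifying day is November 23, 2021.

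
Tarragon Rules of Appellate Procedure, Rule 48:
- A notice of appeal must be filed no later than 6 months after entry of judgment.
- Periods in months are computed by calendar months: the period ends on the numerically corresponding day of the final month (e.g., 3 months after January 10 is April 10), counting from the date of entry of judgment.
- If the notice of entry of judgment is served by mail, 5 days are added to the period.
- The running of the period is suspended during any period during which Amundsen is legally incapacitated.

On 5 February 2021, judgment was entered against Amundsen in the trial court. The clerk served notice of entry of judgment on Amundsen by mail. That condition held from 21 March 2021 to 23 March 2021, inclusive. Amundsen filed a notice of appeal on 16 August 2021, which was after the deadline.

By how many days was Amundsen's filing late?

3 days

6 months after 5 February 2021 is August 5, 2021.
Service was by mail, adding 5 days: August 5, 2021 + 5 days = August 10, 2021.
From March 21, 2021 through March 23, 2021 inclusive is 3 days; tolling adds 3 days: August 10, 2021 + 3 days = August 13, 2021.
The deadline is August 13, 2021; from August 13, 2021 to August 16, 2021 is 3 days.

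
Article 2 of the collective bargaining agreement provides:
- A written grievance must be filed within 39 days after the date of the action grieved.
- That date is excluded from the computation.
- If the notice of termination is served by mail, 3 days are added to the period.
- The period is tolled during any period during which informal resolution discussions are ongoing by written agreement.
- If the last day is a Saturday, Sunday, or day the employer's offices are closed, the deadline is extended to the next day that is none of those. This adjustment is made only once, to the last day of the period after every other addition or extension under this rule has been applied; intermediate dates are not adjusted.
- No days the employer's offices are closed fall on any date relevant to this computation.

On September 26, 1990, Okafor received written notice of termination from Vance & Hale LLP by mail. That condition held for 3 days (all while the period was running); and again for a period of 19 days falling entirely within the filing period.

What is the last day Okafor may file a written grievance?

November 29, 1990

39 days after September 26, 1990 is November 4, 1990.
Service was by mail, adding 3 days: November 4, 1990 + 3 days = November 7, 1990.
Tolling adds 3 days: November 7, 1990 + 3 days = November 10, 1990.
Tolling adds 19 days: November 10, 1990 + 19 days = November 29, 1990.
November 29, 1990 is a Thursday and not a day the employer's offices are closed, so no extension applies.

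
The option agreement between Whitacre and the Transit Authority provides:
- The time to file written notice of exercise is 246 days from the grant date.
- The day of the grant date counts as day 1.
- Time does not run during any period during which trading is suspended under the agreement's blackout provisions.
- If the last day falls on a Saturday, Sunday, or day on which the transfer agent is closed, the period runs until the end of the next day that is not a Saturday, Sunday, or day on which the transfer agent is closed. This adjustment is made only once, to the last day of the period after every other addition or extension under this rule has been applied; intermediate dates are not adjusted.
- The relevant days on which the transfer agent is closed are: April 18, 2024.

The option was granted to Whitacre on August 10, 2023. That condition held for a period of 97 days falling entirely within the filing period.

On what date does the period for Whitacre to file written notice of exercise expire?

July 17, 2024

Counting August 10, 2023 as day 1, day 246 is April 11, 2024.
Tolling adds 97 days: April 11, 2024 + 97 days = July 17, 2024.
July 17, 2024 is a Wednesday and not a day on which the transfer agent is closed, so no extension applies.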